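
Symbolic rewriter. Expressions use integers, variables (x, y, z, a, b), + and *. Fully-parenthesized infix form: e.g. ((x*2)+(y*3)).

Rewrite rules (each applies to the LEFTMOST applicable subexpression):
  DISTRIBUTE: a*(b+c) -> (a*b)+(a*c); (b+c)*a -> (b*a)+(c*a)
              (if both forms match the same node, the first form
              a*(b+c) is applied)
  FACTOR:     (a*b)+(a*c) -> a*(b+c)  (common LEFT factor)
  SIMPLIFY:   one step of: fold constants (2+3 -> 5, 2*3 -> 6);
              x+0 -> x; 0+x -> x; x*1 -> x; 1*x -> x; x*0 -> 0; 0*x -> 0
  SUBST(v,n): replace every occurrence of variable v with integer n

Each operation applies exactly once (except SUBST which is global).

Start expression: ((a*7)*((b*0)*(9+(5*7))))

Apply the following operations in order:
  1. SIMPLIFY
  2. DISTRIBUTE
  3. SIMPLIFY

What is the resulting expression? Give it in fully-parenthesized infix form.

Answer: ((a*7)*(0+(0*(5*7))))

Derivation:
Start: ((a*7)*((b*0)*(9+(5*7))))
Apply SIMPLIFY at RL (target: (b*0)): ((a*7)*((b*0)*(9+(5*7)))) -> ((a*7)*(0*(9+(5*7))))
Apply DISTRIBUTE at R (target: (0*(9+(5*7)))): ((a*7)*(0*(9+(5*7)))) -> ((a*7)*((0*9)+(0*(5*7))))
Apply SIMPLIFY at RL (target: (0*9)): ((a*7)*((0*9)+(0*(5*7)))) -> ((a*7)*(0+(0*(5*7))))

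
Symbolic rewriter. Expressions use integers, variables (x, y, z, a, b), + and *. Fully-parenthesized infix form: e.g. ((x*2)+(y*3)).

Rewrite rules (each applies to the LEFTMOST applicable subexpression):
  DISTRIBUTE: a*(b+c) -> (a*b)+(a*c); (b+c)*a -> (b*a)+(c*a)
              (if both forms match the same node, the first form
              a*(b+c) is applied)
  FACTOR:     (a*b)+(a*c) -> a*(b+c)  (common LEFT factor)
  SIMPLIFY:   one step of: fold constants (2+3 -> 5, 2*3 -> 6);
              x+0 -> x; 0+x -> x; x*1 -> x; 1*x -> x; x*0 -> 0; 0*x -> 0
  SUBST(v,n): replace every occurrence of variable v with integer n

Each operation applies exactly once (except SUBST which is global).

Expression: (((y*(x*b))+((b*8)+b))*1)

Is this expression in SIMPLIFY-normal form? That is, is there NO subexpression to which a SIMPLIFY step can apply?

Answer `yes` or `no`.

Answer: no

Derivation:
Expression: (((y*(x*b))+((b*8)+b))*1)
Scanning for simplifiable subexpressions (pre-order)...
  at root: (((y*(x*b))+((b*8)+b))*1) (SIMPLIFIABLE)
  at L: ((y*(x*b))+((b*8)+b)) (not simplifiable)
  at LL: (y*(x*b)) (not simplifiable)
  at LLR: (x*b) (not simplifiable)
  at LR: ((b*8)+b) (not simplifiable)
  at LRL: (b*8) (not simplifiable)
Found simplifiable subexpr at path root: (((y*(x*b))+((b*8)+b))*1)
One SIMPLIFY step would give: ((y*(x*b))+((b*8)+b))
-> NOT in normal form.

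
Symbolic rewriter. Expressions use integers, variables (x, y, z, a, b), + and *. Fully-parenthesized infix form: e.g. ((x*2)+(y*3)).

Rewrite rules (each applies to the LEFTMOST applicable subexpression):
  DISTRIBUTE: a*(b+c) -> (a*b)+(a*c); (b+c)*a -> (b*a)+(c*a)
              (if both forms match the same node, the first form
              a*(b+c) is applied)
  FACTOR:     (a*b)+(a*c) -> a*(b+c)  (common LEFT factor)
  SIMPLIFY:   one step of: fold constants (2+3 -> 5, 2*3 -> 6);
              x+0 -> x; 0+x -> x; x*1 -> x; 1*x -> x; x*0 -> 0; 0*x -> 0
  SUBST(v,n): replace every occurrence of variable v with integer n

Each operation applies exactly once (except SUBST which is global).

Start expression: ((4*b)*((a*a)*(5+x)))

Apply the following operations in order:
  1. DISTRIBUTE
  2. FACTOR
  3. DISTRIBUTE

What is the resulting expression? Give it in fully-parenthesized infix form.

Answer: ((4*b)*(((a*a)*5)+((a*a)*x)))

Derivation:
Start: ((4*b)*((a*a)*(5+x)))
Apply DISTRIBUTE at R (target: ((a*a)*(5+x))): ((4*b)*((a*a)*(5+x))) -> ((4*b)*(((a*a)*5)+((a*a)*x)))
Apply FACTOR at R (target: (((a*a)*5)+((a*a)*x))): ((4*b)*(((a*a)*5)+((a*a)*x))) -> ((4*b)*((a*a)*(5+x)))
Apply DISTRIBUTE at R (target: ((a*a)*(5+x))): ((4*b)*((a*a)*(5+x))) -> ((4*b)*(((a*a)*5)+((a*a)*x)))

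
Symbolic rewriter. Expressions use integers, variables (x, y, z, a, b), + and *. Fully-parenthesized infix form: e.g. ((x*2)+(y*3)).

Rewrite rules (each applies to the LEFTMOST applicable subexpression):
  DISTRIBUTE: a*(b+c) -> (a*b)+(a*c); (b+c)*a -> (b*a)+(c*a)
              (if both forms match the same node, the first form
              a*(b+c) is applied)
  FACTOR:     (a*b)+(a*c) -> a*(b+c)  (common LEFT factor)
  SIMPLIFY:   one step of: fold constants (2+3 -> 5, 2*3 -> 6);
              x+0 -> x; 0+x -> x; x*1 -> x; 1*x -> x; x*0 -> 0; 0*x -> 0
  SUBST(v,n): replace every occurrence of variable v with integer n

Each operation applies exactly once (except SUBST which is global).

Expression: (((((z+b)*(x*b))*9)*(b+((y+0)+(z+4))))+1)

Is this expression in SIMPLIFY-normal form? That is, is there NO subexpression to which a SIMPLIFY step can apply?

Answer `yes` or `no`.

Answer: no

Derivation:
Expression: (((((z+b)*(x*b))*9)*(b+((y+0)+(z+4))))+1)
Scanning for simplifiable subexpressions (pre-order)...
  at root: (((((z+b)*(x*b))*9)*(b+((y+0)+(z+4))))+1) (not simplifiable)
  at L: ((((z+b)*(x*b))*9)*(b+((y+0)+(z+4)))) (not simplifiable)
  at LL: (((z+b)*(x*b))*9) (not simplifiable)
  at LLL: ((z+b)*(x*b)) (not simplifiable)
  at LLLL: (z+b) (not simplifiable)
  at LLLR: (x*b) (not simplifiable)
  at LR: (b+((y+0)+(z+4))) (not simplifiable)
  at LRR: ((y+0)+(z+4)) (not simplifiable)
  at LRRL: (y+0) (SIMPLIFIABLE)
  at LRRR: (z+4) (not simplifiable)
Found simplifiable subexpr at path LRRL: (y+0)
One SIMPLIFY step would give: (((((z+b)*(x*b))*9)*(b+(y+(z+4))))+1)
-> NOT in normal form.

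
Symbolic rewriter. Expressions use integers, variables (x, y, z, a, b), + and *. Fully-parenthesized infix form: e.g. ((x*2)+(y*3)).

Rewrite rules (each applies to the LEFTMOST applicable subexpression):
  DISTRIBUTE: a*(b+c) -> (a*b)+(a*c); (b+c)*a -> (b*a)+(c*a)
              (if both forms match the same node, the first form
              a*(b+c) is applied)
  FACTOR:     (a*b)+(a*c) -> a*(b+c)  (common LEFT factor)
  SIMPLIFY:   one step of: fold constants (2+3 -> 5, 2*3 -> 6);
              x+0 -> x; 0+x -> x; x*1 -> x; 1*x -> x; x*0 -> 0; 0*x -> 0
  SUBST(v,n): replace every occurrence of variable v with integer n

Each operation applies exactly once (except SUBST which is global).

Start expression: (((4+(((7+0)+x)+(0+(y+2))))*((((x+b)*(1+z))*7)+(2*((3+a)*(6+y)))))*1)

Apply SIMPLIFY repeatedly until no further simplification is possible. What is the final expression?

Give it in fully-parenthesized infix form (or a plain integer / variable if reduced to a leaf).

Start: (((4+(((7+0)+x)+(0+(y+2))))*((((x+b)*(1+z))*7)+(2*((3+a)*(6+y)))))*1)
Step 1: at root: (((4+(((7+0)+x)+(0+(y+2))))*((((x+b)*(1+z))*7)+(2*((3+a)*(6+y)))))*1) -> ((4+(((7+0)+x)+(0+(y+2))))*((((x+b)*(1+z))*7)+(2*((3+a)*(6+y))))); overall: (((4+(((7+0)+x)+(0+(y+2))))*((((x+b)*(1+z))*7)+(2*((3+a)*(6+y)))))*1) -> ((4+(((7+0)+x)+(0+(y+2))))*((((x+b)*(1+z))*7)+(2*((3+a)*(6+y)))))
Step 2: at LRLL: (7+0) -> 7; overall: ((4+(((7+0)+x)+(0+(y+2))))*((((x+b)*(1+z))*7)+(2*((3+a)*(6+y))))) -> ((4+((7+x)+(0+(y+2))))*((((x+b)*(1+z))*7)+(2*((3+a)*(6+y)))))
Step 3: at LRR: (0+(y+2)) -> (y+2); overall: ((4+((7+x)+(0+(y+2))))*((((x+b)*(1+z))*7)+(2*((3+a)*(6+y))))) -> ((4+((7+x)+(y+2)))*((((x+b)*(1+z))*7)+(2*((3+a)*(6+y)))))
Fixed point: ((4+((7+x)+(y+2)))*((((x+b)*(1+z))*7)+(2*((3+a)*(6+y)))))

Answer: ((4+((7+x)+(y+2)))*((((x+b)*(1+z))*7)+(2*((3+a)*(6+y)))))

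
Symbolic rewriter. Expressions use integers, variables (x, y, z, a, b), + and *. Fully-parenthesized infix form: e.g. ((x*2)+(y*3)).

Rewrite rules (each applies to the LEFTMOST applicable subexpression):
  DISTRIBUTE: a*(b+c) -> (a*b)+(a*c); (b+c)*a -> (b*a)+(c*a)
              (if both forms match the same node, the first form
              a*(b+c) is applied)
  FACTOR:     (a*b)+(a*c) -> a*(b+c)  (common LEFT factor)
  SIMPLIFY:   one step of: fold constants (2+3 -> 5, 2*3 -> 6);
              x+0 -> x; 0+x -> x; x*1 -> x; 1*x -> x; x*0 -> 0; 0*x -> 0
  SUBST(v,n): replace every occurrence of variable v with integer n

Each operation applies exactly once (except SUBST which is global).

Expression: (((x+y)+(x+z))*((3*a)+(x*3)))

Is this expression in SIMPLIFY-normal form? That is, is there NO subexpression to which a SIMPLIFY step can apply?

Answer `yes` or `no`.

Expression: (((x+y)+(x+z))*((3*a)+(x*3)))
Scanning for simplifiable subexpressions (pre-order)...
  at root: (((x+y)+(x+z))*((3*a)+(x*3))) (not simplifiable)
  at L: ((x+y)+(x+z)) (not simplifiable)
  at LL: (x+y) (not simplifiable)
  at LR: (x+z) (not simplifiable)
  at R: ((3*a)+(x*3)) (not simplifiable)
  at RL: (3*a) (not simplifiable)
  at RR: (x*3) (not simplifiable)
Result: no simplifiable subexpression found -> normal form.

Answer: yes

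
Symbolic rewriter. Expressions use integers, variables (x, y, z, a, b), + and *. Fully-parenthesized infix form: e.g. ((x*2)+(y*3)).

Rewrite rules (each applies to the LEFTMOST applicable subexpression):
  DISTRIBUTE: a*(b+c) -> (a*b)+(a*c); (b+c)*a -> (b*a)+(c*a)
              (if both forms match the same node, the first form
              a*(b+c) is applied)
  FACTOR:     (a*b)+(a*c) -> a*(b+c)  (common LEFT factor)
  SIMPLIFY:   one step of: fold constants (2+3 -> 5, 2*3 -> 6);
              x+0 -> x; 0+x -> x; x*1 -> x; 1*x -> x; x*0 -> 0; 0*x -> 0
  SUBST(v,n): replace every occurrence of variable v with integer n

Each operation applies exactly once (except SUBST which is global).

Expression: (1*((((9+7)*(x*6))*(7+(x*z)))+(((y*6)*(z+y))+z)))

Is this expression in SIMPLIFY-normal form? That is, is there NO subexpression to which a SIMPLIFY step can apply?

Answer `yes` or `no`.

Answer: no

Derivation:
Expression: (1*((((9+7)*(x*6))*(7+(x*z)))+(((y*6)*(z+y))+z)))
Scanning for simplifiable subexpressions (pre-order)...
  at root: (1*((((9+7)*(x*6))*(7+(x*z)))+(((y*6)*(z+y))+z))) (SIMPLIFIABLE)
  at R: ((((9+7)*(x*6))*(7+(x*z)))+(((y*6)*(z+y))+z)) (not simplifiable)
  at RL: (((9+7)*(x*6))*(7+(x*z))) (not simplifiable)
  at RLL: ((9+7)*(x*6)) (not simplifiable)
  at RLLL: (9+7) (SIMPLIFIABLE)
  at RLLR: (x*6) (not simplifiable)
  at RLR: (7+(x*z)) (not simplifiable)
  at RLRR: (x*z) (not simplifiable)
  at RR: (((y*6)*(z+y))+z) (not simplifiable)
  at RRL: ((y*6)*(z+y)) (not simplifiable)
  at RRLL: (y*6) (not simplifiable)
  at RRLR: (z+y) (not simplifiable)
Found simplifiable subexpr at path root: (1*((((9+7)*(x*6))*(7+(x*z)))+(((y*6)*(z+y))+z)))
One SIMPLIFY step would give: ((((9+7)*(x*6))*(7+(x*z)))+(((y*6)*(z+y))+z))
-> NOT in normal form.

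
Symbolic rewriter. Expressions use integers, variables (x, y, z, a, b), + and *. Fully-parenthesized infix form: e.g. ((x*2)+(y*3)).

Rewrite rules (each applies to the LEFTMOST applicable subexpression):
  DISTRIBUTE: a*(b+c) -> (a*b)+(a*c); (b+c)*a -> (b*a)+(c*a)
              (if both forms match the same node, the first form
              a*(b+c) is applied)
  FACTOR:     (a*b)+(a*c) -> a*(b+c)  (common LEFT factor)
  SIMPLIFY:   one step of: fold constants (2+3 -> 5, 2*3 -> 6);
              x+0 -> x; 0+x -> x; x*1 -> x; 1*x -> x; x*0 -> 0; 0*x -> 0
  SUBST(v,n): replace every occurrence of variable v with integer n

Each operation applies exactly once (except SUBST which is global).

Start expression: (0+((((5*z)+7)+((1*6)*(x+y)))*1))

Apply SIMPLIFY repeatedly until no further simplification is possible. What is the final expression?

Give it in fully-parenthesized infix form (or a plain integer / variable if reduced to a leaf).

Start: (0+((((5*z)+7)+((1*6)*(x+y)))*1))
Step 1: at root: (0+((((5*z)+7)+((1*6)*(x+y)))*1)) -> ((((5*z)+7)+((1*6)*(x+y)))*1); overall: (0+((((5*z)+7)+((1*6)*(x+y)))*1)) -> ((((5*z)+7)+((1*6)*(x+y)))*1)
Step 2: at root: ((((5*z)+7)+((1*6)*(x+y)))*1) -> (((5*z)+7)+((1*6)*(x+y))); overall: ((((5*z)+7)+((1*6)*(x+y)))*1) -> (((5*z)+7)+((1*6)*(x+y)))
Step 3: at RL: (1*6) -> 6; overall: (((5*z)+7)+((1*6)*(x+y))) -> (((5*z)+7)+(6*(x+y)))
Fixed point: (((5*z)+7)+(6*(x+y)))

Answer: (((5*z)+7)+(6*(x+y)))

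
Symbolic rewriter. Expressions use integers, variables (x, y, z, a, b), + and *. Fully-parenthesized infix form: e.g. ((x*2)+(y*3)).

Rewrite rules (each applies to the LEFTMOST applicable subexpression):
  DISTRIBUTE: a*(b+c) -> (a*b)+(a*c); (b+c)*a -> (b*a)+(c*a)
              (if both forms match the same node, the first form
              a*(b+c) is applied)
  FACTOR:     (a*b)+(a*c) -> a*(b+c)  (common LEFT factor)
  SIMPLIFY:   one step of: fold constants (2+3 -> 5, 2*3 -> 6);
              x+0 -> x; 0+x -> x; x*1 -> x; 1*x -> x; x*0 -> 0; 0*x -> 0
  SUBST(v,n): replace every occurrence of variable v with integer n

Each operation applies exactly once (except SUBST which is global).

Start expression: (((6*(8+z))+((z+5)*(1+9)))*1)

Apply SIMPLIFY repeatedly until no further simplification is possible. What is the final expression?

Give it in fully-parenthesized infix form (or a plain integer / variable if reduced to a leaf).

Answer: ((6*(8+z))+((z+5)*10))

Derivation:
Start: (((6*(8+z))+((z+5)*(1+9)))*1)
Step 1: at root: (((6*(8+z))+((z+5)*(1+9)))*1) -> ((6*(8+z))+((z+5)*(1+9))); overall: (((6*(8+z))+((z+5)*(1+9)))*1) -> ((6*(8+z))+((z+5)*(1+9)))
Step 2: at RR: (1+9) -> 10; overall: ((6*(8+z))+((z+5)*(1+9))) -> ((6*(8+z))+((z+5)*10))
Fixed point: ((6*(8+z))+((z+5)*10))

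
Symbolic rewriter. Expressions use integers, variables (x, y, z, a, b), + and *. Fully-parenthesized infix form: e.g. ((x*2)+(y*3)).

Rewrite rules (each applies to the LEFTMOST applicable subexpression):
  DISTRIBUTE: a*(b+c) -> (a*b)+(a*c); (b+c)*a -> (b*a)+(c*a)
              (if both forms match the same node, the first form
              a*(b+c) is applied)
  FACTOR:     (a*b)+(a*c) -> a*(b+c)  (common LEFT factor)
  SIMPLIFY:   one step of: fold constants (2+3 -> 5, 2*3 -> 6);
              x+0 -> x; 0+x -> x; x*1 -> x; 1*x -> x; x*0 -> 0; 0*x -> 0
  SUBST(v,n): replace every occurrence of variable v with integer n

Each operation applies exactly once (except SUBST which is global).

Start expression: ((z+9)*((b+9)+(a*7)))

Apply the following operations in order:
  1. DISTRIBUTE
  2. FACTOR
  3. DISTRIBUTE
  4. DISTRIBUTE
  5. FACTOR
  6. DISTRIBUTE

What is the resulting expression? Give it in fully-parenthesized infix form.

Answer: ((((z+9)*b)+((z+9)*9))+((z+9)*(a*7)))

Derivation:
Start: ((z+9)*((b+9)+(a*7)))
Apply DISTRIBUTE at root (target: ((z+9)*((b+9)+(a*7)))): ((z+9)*((b+9)+(a*7))) -> (((z+9)*(b+9))+((z+9)*(a*7)))
Apply FACTOR at root (target: (((z+9)*(b+9))+((z+9)*(a*7)))): (((z+9)*(b+9))+((z+9)*(a*7))) -> ((z+9)*((b+9)+(a*7)))
Apply DISTRIBUTE at root (target: ((z+9)*((b+9)+(a*7)))): ((z+9)*((b+9)+(a*7))) -> (((z+9)*(b+9))+((z+9)*(a*7)))
Apply DISTRIBUTE at L (target: ((z+9)*(b+9))): (((z+9)*(b+9))+((z+9)*(a*7))) -> ((((z+9)*b)+((z+9)*9))+((z+9)*(a*7)))
Apply FACTOR at L (target: (((z+9)*b)+((z+9)*9))): ((((z+9)*b)+((z+9)*9))+((z+9)*(a*7))) -> (((z+9)*(b+9))+((z+9)*(a*7)))
Apply DISTRIBUTE at L (target: ((z+9)*(b+9))): (((z+9)*(b+9))+((z+9)*(a*7))) -> ((((z+9)*b)+((z+9)*9))+((z+9)*(a*7)))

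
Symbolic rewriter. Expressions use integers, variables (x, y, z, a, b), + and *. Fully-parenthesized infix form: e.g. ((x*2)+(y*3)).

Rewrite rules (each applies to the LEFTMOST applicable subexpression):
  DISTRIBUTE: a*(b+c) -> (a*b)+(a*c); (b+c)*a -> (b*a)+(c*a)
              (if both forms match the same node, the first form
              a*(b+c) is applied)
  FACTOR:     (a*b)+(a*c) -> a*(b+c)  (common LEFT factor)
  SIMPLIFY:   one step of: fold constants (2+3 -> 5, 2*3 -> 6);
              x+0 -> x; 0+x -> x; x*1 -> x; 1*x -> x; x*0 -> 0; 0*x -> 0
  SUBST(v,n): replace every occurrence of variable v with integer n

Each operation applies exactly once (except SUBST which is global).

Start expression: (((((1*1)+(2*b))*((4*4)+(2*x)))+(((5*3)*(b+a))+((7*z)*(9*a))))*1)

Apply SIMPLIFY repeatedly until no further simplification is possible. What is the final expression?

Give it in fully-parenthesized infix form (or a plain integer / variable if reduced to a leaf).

Start: (((((1*1)+(2*b))*((4*4)+(2*x)))+(((5*3)*(b+a))+((7*z)*(9*a))))*1)
Step 1: at root: (((((1*1)+(2*b))*((4*4)+(2*x)))+(((5*3)*(b+a))+((7*z)*(9*a))))*1) -> ((((1*1)+(2*b))*((4*4)+(2*x)))+(((5*3)*(b+a))+((7*z)*(9*a)))); overall: (((((1*1)+(2*b))*((4*4)+(2*x)))+(((5*3)*(b+a))+((7*z)*(9*a))))*1) -> ((((1*1)+(2*b))*((4*4)+(2*x)))+(((5*3)*(b+a))+((7*z)*(9*a))))
Step 2: at LLL: (1*1) -> 1; overall: ((((1*1)+(2*b))*((4*4)+(2*x)))+(((5*3)*(b+a))+((7*z)*(9*a)))) -> (((1+(2*b))*((4*4)+(2*x)))+(((5*3)*(b+a))+((7*z)*(9*a))))
Step 3: at LRL: (4*4) -> 16; overall: (((1+(2*b))*((4*4)+(2*x)))+(((5*3)*(b+a))+((7*z)*(9*a)))) -> (((1+(2*b))*(16+(2*x)))+(((5*3)*(b+a))+((7*z)*(9*a))))
Step 4: at RLL: (5*3) -> 15; overall: (((1+(2*b))*(16+(2*x)))+(((5*3)*(b+a))+((7*z)*(9*a)))) -> (((1+(2*b))*(16+(2*x)))+((15*(b+a))+((7*z)*(9*a))))
Fixed point: (((1+(2*b))*(16+(2*x)))+((15*(b+a))+((7*z)*(9*a))))

Answer: (((1+(2*b))*(16+(2*x)))+((15*(b+a))+((7*z)*(9*a))))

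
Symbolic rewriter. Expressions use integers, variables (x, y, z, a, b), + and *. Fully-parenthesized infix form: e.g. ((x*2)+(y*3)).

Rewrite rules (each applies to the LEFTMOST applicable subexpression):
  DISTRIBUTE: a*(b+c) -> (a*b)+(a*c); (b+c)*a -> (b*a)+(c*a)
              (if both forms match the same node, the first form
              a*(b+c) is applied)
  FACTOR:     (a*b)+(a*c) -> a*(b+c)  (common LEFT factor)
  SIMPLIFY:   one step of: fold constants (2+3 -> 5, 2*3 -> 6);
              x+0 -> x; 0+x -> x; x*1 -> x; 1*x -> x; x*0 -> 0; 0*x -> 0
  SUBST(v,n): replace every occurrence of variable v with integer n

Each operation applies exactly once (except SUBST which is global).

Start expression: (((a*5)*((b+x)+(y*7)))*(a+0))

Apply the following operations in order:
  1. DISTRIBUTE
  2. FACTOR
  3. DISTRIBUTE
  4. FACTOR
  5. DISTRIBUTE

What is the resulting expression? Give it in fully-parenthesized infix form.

Start: (((a*5)*((b+x)+(y*7)))*(a+0))
Apply DISTRIBUTE at root (target: (((a*5)*((b+x)+(y*7)))*(a+0))): (((a*5)*((b+x)+(y*7)))*(a+0)) -> ((((a*5)*((b+x)+(y*7)))*a)+(((a*5)*((b+x)+(y*7)))*0))
Apply FACTOR at root (target: ((((a*5)*((b+x)+(y*7)))*a)+(((a*5)*((b+x)+(y*7)))*0))): ((((a*5)*((b+x)+(y*7)))*a)+(((a*5)*((b+x)+(y*7)))*0)) -> (((a*5)*((b+x)+(y*7)))*(a+0))
Apply DISTRIBUTE at root (target: (((a*5)*((b+x)+(y*7)))*(a+0))): (((a*5)*((b+x)+(y*7)))*(a+0)) -> ((((a*5)*((b+x)+(y*7)))*a)+(((a*5)*((b+x)+(y*7)))*0))
Apply FACTOR at root (target: ((((a*5)*((b+x)+(y*7)))*a)+(((a*5)*((b+x)+(y*7)))*0))): ((((a*5)*((b+x)+(y*7)))*a)+(((a*5)*((b+x)+(y*7)))*0)) -> (((a*5)*((b+x)+(y*7)))*(a+0))
Apply DISTRIBUTE at root (target: (((a*5)*((b+x)+(y*7)))*(a+0))): (((a*5)*((b+x)+(y*7)))*(a+0)) -> ((((a*5)*((b+x)+(y*7)))*a)+(((a*5)*((b+x)+(y*7)))*0))

Answer: ((((a*5)*((b+x)+(y*7)))*a)+(((a*5)*((b+x)+(y*7)))*0))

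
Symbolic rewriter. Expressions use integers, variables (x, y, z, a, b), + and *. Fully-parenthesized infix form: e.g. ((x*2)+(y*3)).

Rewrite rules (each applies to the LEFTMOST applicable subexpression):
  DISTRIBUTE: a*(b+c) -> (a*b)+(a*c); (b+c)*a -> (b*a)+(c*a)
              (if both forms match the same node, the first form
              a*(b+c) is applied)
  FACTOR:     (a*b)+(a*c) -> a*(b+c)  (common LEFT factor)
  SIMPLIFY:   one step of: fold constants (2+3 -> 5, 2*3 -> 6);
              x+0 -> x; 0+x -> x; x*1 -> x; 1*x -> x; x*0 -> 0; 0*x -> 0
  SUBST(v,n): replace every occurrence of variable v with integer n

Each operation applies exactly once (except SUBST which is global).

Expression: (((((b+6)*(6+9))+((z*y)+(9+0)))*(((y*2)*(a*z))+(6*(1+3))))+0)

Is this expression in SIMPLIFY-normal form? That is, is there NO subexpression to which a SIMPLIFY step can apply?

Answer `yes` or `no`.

Expression: (((((b+6)*(6+9))+((z*y)+(9+0)))*(((y*2)*(a*z))+(6*(1+3))))+0)
Scanning for simplifiable subexpressions (pre-order)...
  at root: (((((b+6)*(6+9))+((z*y)+(9+0)))*(((y*2)*(a*z))+(6*(1+3))))+0) (SIMPLIFIABLE)
  at L: ((((b+6)*(6+9))+((z*y)+(9+0)))*(((y*2)*(a*z))+(6*(1+3)))) (not simplifiable)
  at LL: (((b+6)*(6+9))+((z*y)+(9+0))) (not simplifiable)
  at LLL: ((b+6)*(6+9)) (not simplifiable)
  at LLLL: (b+6) (not simplifiable)
  at LLLR: (6+9) (SIMPLIFIABLE)
  at LLR: ((z*y)+(9+0)) (not simplifiable)
  at LLRL: (z*y) (not simplifiable)
  at LLRR: (9+0) (SIMPLIFIABLE)
  at LR: (((y*2)*(a*z))+(6*(1+3))) (not simplifiable)
  at LRL: ((y*2)*(a*z)) (not simplifiable)
  at LRLL: (y*2) (not simplifiable)
  at LRLR: (a*z) (not simplifiable)
  at LRR: (6*(1+3)) (not simplifiable)
  at LRRR: (1+3) (SIMPLIFIABLE)
Found simplifiable subexpr at path root: (((((b+6)*(6+9))+((z*y)+(9+0)))*(((y*2)*(a*z))+(6*(1+3))))+0)
One SIMPLIFY step would give: ((((b+6)*(6+9))+((z*y)+(9+0)))*(((y*2)*(a*z))+(6*(1+3))))
-> NOT in normal form.

Answer: no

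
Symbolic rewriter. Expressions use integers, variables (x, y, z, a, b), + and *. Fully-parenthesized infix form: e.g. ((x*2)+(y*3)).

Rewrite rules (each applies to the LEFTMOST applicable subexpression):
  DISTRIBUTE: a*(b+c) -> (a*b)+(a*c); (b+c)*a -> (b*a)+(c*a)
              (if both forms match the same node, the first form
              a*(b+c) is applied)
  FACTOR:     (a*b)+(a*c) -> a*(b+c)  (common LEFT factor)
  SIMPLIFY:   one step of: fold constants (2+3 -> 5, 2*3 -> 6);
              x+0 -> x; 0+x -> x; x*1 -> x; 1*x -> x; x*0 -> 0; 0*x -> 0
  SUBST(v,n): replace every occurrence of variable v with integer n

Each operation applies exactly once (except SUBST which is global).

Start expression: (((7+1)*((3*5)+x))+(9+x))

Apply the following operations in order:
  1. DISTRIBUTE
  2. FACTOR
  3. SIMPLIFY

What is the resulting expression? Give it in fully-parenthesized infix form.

Answer: ((8*((3*5)+x))+(9+x))

Derivation:
Start: (((7+1)*((3*5)+x))+(9+x))
Apply DISTRIBUTE at L (target: ((7+1)*((3*5)+x))): (((7+1)*((3*5)+x))+(9+x)) -> ((((7+1)*(3*5))+((7+1)*x))+(9+x))
Apply FACTOR at L (target: (((7+1)*(3*5))+((7+1)*x))): ((((7+1)*(3*5))+((7+1)*x))+(9+x)) -> (((7+1)*((3*5)+x))+(9+x))
Apply SIMPLIFY at LL (target: (7+1)): (((7+1)*((3*5)+x))+(9+x)) -> ((8*((3*5)+x))+(9+x))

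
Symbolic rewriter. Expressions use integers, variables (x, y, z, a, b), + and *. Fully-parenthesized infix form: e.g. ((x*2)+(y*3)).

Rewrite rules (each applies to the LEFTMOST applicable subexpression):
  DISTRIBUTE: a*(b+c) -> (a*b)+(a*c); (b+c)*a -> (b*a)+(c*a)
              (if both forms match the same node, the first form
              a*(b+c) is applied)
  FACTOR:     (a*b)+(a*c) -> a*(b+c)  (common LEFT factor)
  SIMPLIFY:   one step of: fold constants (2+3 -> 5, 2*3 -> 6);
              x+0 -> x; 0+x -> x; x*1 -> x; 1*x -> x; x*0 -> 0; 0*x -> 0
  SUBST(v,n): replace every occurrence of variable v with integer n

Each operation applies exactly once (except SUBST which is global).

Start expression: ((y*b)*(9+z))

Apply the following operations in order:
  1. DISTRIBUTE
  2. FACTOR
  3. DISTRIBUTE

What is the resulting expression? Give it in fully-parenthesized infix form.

Answer: (((y*b)*9)+((y*b)*z))

Derivation:
Start: ((y*b)*(9+z))
Apply DISTRIBUTE at root (target: ((y*b)*(9+z))): ((y*b)*(9+z)) -> (((y*b)*9)+((y*b)*z))
Apply FACTOR at root (target: (((y*b)*9)+((y*b)*z))): (((y*b)*9)+((y*b)*z)) -> ((y*b)*(9+z))
Apply DISTRIBUTE at root (target: ((y*b)*(9+z))): ((y*b)*(9+z)) -> (((y*b)*9)+((y*b)*z))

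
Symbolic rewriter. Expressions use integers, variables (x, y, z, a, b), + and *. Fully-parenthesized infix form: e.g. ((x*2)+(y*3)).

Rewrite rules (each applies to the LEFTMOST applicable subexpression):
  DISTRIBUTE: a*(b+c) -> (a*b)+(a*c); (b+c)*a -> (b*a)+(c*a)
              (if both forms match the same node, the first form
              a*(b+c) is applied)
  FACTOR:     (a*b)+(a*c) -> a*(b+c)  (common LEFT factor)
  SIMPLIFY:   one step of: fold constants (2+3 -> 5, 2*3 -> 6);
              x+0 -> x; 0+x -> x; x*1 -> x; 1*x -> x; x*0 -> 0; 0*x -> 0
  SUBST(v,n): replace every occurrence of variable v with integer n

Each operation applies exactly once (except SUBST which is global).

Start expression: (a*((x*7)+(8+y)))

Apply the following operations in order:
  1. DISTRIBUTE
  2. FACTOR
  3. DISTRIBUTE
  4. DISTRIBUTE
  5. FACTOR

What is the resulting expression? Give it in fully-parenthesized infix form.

Answer: ((a*(x*7))+(a*(8+y)))

Derivation:
Start: (a*((x*7)+(8+y)))
Apply DISTRIBUTE at root (target: (a*((x*7)+(8+y)))): (a*((x*7)+(8+y))) -> ((a*(x*7))+(a*(8+y)))
Apply FACTOR at root (target: ((a*(x*7))+(a*(8+y)))): ((a*(x*7))+(a*(8+y))) -> (a*((x*7)+(8+y)))
Apply DISTRIBUTE at root (target: (a*((x*7)+(8+y)))): (a*((x*7)+(8+y))) -> ((a*(x*7))+(a*(8+y)))
Apply DISTRIBUTE at R (target: (a*(8+y))): ((a*(x*7))+(a*(8+y))) -> ((a*(x*7))+((a*8)+(a*y)))
Apply FACTOR at R (target: ((a*8)+(a*y))): ((a*(x*7))+((a*8)+(a*y))) -> ((a*(x*7))+(a*(8+y)))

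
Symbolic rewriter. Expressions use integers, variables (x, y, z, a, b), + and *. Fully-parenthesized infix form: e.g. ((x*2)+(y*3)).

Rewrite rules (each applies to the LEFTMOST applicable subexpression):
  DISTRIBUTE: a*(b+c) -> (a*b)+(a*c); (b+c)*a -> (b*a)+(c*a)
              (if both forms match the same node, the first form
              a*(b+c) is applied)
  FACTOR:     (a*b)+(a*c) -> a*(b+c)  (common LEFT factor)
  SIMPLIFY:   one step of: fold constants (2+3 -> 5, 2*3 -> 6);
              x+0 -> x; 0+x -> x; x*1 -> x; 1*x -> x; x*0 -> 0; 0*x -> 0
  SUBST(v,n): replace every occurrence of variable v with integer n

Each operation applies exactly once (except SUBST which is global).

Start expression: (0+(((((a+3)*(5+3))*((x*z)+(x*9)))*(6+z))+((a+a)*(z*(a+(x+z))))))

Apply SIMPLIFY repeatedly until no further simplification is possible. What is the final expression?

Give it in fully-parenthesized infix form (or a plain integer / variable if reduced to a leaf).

Answer: (((((a+3)*8)*((x*z)+(x*9)))*(6+z))+((a+a)*(z*(a+(x+z)))))

Derivation:
Start: (0+(((((a+3)*(5+3))*((x*z)+(x*9)))*(6+z))+((a+a)*(z*(a+(x+z))))))
Step 1: at root: (0+(((((a+3)*(5+3))*((x*z)+(x*9)))*(6+z))+((a+a)*(z*(a+(x+z)))))) -> (((((a+3)*(5+3))*((x*z)+(x*9)))*(6+z))+((a+a)*(z*(a+(x+z))))); overall: (0+(((((a+3)*(5+3))*((x*z)+(x*9)))*(6+z))+((a+a)*(z*(a+(x+z)))))) -> (((((a+3)*(5+3))*((x*z)+(x*9)))*(6+z))+((a+a)*(z*(a+(x+z)))))
Step 2: at LLLR: (5+3) -> 8; overall: (((((a+3)*(5+3))*((x*z)+(x*9)))*(6+z))+((a+a)*(z*(a+(x+z))))) -> (((((a+3)*8)*((x*z)+(x*9)))*(6+z))+((a+a)*(z*(a+(x+z)))))
Fixed point: (((((a+3)*8)*((x*z)+(x*9)))*(6+z))+((a+a)*(z*(a+(x+z)))))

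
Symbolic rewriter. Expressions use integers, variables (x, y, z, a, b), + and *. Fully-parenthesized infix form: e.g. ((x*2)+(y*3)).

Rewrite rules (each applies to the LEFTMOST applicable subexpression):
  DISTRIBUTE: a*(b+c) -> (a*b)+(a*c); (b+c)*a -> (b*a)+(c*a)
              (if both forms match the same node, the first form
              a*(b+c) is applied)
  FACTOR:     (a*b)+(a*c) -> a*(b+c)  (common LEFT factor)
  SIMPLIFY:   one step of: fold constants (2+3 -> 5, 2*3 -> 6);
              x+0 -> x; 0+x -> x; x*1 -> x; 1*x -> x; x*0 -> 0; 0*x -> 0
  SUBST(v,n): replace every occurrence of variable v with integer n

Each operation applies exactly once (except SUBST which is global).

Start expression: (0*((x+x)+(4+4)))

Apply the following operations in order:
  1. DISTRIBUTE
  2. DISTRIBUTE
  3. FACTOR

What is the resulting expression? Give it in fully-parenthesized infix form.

Start: (0*((x+x)+(4+4)))
Apply DISTRIBUTE at root (target: (0*((x+x)+(4+4)))): (0*((x+x)+(4+4))) -> ((0*(x+x))+(0*(4+4)))
Apply DISTRIBUTE at L (target: (0*(x+x))): ((0*(x+x))+(0*(4+4))) -> (((0*x)+(0*x))+(0*(4+4)))
Apply FACTOR at L (target: ((0*x)+(0*x))): (((0*x)+(0*x))+(0*(4+4))) -> ((0*(x+x))+(0*(4+4)))

Answer: ((0*(x+x))+(0*(4+4)))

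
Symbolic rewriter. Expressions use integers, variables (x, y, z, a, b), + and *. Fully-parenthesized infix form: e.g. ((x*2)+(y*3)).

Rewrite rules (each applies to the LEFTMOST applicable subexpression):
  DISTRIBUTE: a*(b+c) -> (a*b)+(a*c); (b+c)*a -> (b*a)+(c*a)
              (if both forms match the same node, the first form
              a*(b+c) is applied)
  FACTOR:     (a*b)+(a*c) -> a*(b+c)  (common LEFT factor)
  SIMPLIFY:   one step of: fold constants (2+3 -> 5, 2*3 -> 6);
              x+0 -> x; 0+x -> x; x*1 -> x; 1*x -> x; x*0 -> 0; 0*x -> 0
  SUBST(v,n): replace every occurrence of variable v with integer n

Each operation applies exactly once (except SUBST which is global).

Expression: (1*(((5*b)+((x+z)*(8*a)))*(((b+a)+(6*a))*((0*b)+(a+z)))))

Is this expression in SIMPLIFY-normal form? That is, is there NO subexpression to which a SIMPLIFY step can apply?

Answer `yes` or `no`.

Expression: (1*(((5*b)+((x+z)*(8*a)))*(((b+a)+(6*a))*((0*b)+(a+z)))))
Scanning for simplifiable subexpressions (pre-order)...
  at root: (1*(((5*b)+((x+z)*(8*a)))*(((b+a)+(6*a))*((0*b)+(a+z))))) (SIMPLIFIABLE)
  at R: (((5*b)+((x+z)*(8*a)))*(((b+a)+(6*a))*((0*b)+(a+z)))) (not simplifiable)
  at RL: ((5*b)+((x+z)*(8*a))) (not simplifiable)
  at RLL: (5*b) (not simplifiable)
  at RLR: ((x+z)*(8*a)) (not simplifiable)
  at RLRL: (x+z) (not simplifiable)
  at RLRR: (8*a) (not simplifiable)
  at RR: (((b+a)+(6*a))*((0*b)+(a+z))) (not simplifiable)
  at RRL: ((b+a)+(6*a)) (not simplifiable)
  at RRLL: (b+a) (not simplifiable)
  at RRLR: (6*a) (not simplifiable)
  at RRR: ((0*b)+(a+z)) (not simplifiable)
  at RRRL: (0*b) (SIMPLIFIABLE)
  at RRRR: (a+z) (not simplifiable)
Found simplifiable subexpr at path root: (1*(((5*b)+((x+z)*(8*a)))*(((b+a)+(6*a))*((0*b)+(a+z)))))
One SIMPLIFY step would give: (((5*b)+((x+z)*(8*a)))*(((b+a)+(6*a))*((0*b)+(a+z))))
-> NOT in normal form.

Answer: no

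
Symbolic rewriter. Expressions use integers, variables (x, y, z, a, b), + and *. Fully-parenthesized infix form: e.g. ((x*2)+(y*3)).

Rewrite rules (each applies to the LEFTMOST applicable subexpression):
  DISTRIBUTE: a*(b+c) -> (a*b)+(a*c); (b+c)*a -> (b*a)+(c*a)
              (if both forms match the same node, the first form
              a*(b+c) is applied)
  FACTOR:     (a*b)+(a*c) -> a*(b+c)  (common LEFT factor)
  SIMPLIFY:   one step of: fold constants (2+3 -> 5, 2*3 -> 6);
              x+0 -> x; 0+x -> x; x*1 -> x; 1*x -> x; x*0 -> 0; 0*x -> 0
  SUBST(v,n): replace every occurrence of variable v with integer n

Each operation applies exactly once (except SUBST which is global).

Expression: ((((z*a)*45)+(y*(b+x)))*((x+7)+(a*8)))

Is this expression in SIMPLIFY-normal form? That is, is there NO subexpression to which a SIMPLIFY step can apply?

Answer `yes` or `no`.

Expression: ((((z*a)*45)+(y*(b+x)))*((x+7)+(a*8)))
Scanning for simplifiable subexpressions (pre-order)...
  at root: ((((z*a)*45)+(y*(b+x)))*((x+7)+(a*8))) (not simplifiable)
  at L: (((z*a)*45)+(y*(b+x))) (not simplifiable)
  at LL: ((z*a)*45) (not simplifiable)
  at LLL: (z*a) (not simplifiable)
  at LR: (y*(b+x)) (not simplifiable)
  at LRR: (b+x) (not simplifiable)
  at R: ((x+7)+(a*8)) (not simplifiable)
  at RL: (x+7) (not simplifiable)
  at RR: (a*8) (not simplifiable)
Result: no simplifiable subexpression found -> normal form.

Answer: yes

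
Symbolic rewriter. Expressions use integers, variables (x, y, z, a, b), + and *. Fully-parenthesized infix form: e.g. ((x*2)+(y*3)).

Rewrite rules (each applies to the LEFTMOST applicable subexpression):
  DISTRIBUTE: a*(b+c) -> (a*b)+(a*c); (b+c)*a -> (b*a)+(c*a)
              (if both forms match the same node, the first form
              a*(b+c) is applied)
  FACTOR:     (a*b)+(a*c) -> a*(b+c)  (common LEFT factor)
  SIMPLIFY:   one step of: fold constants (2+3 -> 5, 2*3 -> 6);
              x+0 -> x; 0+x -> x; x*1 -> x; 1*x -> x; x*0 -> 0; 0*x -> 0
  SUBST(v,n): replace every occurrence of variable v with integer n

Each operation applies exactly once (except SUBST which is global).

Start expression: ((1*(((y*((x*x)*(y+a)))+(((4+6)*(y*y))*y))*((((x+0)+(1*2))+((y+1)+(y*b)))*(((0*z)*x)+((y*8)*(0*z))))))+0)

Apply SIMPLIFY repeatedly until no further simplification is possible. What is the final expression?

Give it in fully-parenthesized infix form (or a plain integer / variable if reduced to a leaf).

Start: ((1*(((y*((x*x)*(y+a)))+(((4+6)*(y*y))*y))*((((x+0)+(1*2))+((y+1)+(y*b)))*(((0*z)*x)+((y*8)*(0*z))))))+0)
Step 1: at root: ((1*(((y*((x*x)*(y+a)))+(((4+6)*(y*y))*y))*((((x+0)+(1*2))+((y+1)+(y*b)))*(((0*z)*x)+((y*8)*(0*z))))))+0) -> (1*(((y*((x*x)*(y+a)))+(((4+6)*(y*y))*y))*((((x+0)+(1*2))+((y+1)+(y*b)))*(((0*z)*x)+((y*8)*(0*z)))))); overall: ((1*(((y*((x*x)*(y+a)))+(((4+6)*(y*y))*y))*((((x+0)+(1*2))+((y+1)+(y*b)))*(((0*z)*x)+((y*8)*(0*z))))))+0) -> (1*(((y*((x*x)*(y+a)))+(((4+6)*(y*y))*y))*((((x+0)+(1*2))+((y+1)+(y*b)))*(((0*z)*x)+((y*8)*(0*z))))))
Step 2: at root: (1*(((y*((x*x)*(y+a)))+(((4+6)*(y*y))*y))*((((x+0)+(1*2))+((y+1)+(y*b)))*(((0*z)*x)+((y*8)*(0*z)))))) -> (((y*((x*x)*(y+a)))+(((4+6)*(y*y))*y))*((((x+0)+(1*2))+((y+1)+(y*b)))*(((0*z)*x)+((y*8)*(0*z))))); overall: (1*(((y*((x*x)*(y+a)))+(((4+6)*(y*y))*y))*((((x+0)+(1*2))+((y+1)+(y*b)))*(((0*z)*x)+((y*8)*(0*z)))))) -> (((y*((x*x)*(y+a)))+(((4+6)*(y*y))*y))*((((x+0)+(1*2))+((y+1)+(y*b)))*(((0*z)*x)+((y*8)*(0*z)))))
Step 3: at LRLL: (4+6) -> 10; overall: (((y*((x*x)*(y+a)))+(((4+6)*(y*y))*y))*((((x+0)+(1*2))+((y+1)+(y*b)))*(((0*z)*x)+((y*8)*(0*z))))) -> (((y*((x*x)*(y+a)))+((10*(y*y))*y))*((((x+0)+(1*2))+((y+1)+(y*b)))*(((0*z)*x)+((y*8)*(0*z)))))
Step 4: at RLLL: (x+0) -> x; overall: (((y*((x*x)*(y+a)))+((10*(y*y))*y))*((((x+0)+(1*2))+((y+1)+(y*b)))*(((0*z)*x)+((y*8)*(0*z))))) -> (((y*((x*x)*(y+a)))+((10*(y*y))*y))*(((x+(1*2))+((y+1)+(y*b)))*(((0*z)*x)+((y*8)*(0*z)))))
Step 5: at RLLR: (1*2) -> 2; overall: (((y*((x*x)*(y+a)))+((10*(y*y))*y))*(((x+(1*2))+((y+1)+(y*b)))*(((0*z)*x)+((y*8)*(0*z))))) -> (((y*((x*x)*(y+a)))+((10*(y*y))*y))*(((x+2)+((y+1)+(y*b)))*(((0*z)*x)+((y*8)*(0*z)))))
Step 6: at RRLL: (0*z) -> 0; overall: (((y*((x*x)*(y+a)))+((10*(y*y))*y))*(((x+2)+((y+1)+(y*b)))*(((0*z)*x)+((y*8)*(0*z))))) -> (((y*((x*x)*(y+a)))+((10*(y*y))*y))*(((x+2)+((y+1)+(y*b)))*((0*x)+((y*8)*(0*z)))))
Step 7: at RRL: (0*x) -> 0; overall: (((y*((x*x)*(y+a)))+((10*(y*y))*y))*(((x+2)+((y+1)+(y*b)))*((0*x)+((y*8)*(0*z))))) -> (((y*((x*x)*(y+a)))+((10*(y*y))*y))*(((x+2)+((y+1)+(y*b)))*(0+((y*8)*(0*z)))))
Step 8: at RR: (0+((y*8)*(0*z))) -> ((y*8)*(0*z)); overall: (((y*((x*x)*(y+a)))+((10*(y*y))*y))*(((x+2)+((y+1)+(y*b)))*(0+((y*8)*(0*z))))) -> (((y*((x*x)*(y+a)))+((10*(y*y))*y))*(((x+2)+((y+1)+(y*b)))*((y*8)*(0*z))))
Step 9: at RRR: (0*z) -> 0; overall: (((y*((x*x)*(y+a)))+((10*(y*y))*y))*(((x+2)+((y+1)+(y*b)))*((y*8)*(0*z)))) -> (((y*((x*x)*(y+a)))+((10*(y*y))*y))*(((x+2)+((y+1)+(y*b)))*((y*8)*0)))
Step 10: at RR: ((y*8)*0) -> 0; overall: (((y*((x*x)*(y+a)))+((10*(y*y))*y))*(((x+2)+((y+1)+(y*b)))*((y*8)*0))) -> (((y*((x*x)*(y+a)))+((10*(y*y))*y))*(((x+2)+((y+1)+(y*b)))*0))
Step 11: at R: (((x+2)+((y+1)+(y*b)))*0) -> 0; overall: (((y*((x*x)*(y+a)))+((10*(y*y))*y))*(((x+2)+((y+1)+(y*b)))*0)) -> (((y*((x*x)*(y+a)))+((10*(y*y))*y))*0)
Step 12: at root: (((y*((x*x)*(y+a)))+((10*(y*y))*y))*0) -> 0; overall: (((y*((x*x)*(y+a)))+((10*(y*y))*y))*0) -> 0
Fixed point: 0

Answer: 0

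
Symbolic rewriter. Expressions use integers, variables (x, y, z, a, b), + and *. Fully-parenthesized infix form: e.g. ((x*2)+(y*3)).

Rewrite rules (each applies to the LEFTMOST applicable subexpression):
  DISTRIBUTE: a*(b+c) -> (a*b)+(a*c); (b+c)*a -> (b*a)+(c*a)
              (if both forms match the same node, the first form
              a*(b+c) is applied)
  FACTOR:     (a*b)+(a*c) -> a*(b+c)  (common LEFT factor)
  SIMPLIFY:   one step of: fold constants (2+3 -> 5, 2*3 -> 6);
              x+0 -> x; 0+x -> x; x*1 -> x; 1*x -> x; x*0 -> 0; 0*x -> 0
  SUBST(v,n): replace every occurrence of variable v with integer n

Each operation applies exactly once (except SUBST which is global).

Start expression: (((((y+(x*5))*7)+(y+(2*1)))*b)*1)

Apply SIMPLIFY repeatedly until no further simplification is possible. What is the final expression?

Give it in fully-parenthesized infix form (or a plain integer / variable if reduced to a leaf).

Start: (((((y+(x*5))*7)+(y+(2*1)))*b)*1)
Step 1: at root: (((((y+(x*5))*7)+(y+(2*1)))*b)*1) -> ((((y+(x*5))*7)+(y+(2*1)))*b); overall: (((((y+(x*5))*7)+(y+(2*1)))*b)*1) -> ((((y+(x*5))*7)+(y+(2*1)))*b)
Step 2: at LRR: (2*1) -> 2; overall: ((((y+(x*5))*7)+(y+(2*1)))*b) -> ((((y+(x*5))*7)+(y+2))*b)
Fixed point: ((((y+(x*5))*7)+(y+2))*b)

Answer: ((((y+(x*5))*7)+(y+2))*b)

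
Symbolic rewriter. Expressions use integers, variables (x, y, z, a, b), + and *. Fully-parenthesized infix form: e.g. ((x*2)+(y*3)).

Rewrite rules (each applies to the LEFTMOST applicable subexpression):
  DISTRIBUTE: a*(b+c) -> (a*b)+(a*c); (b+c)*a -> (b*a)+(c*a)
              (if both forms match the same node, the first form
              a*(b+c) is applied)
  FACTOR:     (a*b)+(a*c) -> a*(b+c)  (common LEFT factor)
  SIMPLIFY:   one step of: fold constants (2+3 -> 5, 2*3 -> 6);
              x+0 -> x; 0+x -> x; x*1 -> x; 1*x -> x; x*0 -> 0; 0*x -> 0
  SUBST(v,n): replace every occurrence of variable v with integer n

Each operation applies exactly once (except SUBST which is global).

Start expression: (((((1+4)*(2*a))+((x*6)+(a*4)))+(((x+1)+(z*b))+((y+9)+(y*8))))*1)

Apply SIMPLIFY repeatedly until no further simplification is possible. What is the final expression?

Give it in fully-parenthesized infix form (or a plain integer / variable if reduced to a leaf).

Answer: (((5*(2*a))+((x*6)+(a*4)))+(((x+1)+(z*b))+((y+9)+(y*8))))

Derivation:
Start: (((((1+4)*(2*a))+((x*6)+(a*4)))+(((x+1)+(z*b))+((y+9)+(y*8))))*1)
Step 1: at root: (((((1+4)*(2*a))+((x*6)+(a*4)))+(((x+1)+(z*b))+((y+9)+(y*8))))*1) -> ((((1+4)*(2*a))+((x*6)+(a*4)))+(((x+1)+(z*b))+((y+9)+(y*8)))); overall: (((((1+4)*(2*a))+((x*6)+(a*4)))+(((x+1)+(z*b))+((y+9)+(y*8))))*1) -> ((((1+4)*(2*a))+((x*6)+(a*4)))+(((x+1)+(z*b))+((y+9)+(y*8))))
Step 2: at LLL: (1+4) -> 5; overall: ((((1+4)*(2*a))+((x*6)+(a*4)))+(((x+1)+(z*b))+((y+9)+(y*8)))) -> (((5*(2*a))+((x*6)+(a*4)))+(((x+1)+(z*b))+((y+9)+(y*8))))
Fixed point: (((5*(2*a))+((x*6)+(a*4)))+(((x+1)+(z*b))+((y+9)+(y*8))))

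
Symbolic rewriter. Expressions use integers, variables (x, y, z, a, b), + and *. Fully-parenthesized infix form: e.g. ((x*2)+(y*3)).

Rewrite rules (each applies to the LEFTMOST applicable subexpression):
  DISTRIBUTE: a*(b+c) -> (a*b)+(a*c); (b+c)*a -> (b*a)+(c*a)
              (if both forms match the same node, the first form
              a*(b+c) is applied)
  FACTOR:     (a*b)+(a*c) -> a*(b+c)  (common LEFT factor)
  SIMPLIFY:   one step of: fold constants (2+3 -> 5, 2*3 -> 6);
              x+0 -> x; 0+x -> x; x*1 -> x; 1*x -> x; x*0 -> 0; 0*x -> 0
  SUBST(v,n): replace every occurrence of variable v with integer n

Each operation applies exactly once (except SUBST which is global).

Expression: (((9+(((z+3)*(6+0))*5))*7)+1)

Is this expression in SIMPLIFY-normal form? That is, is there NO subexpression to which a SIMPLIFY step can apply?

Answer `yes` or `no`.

Expression: (((9+(((z+3)*(6+0))*5))*7)+1)
Scanning for simplifiable subexpressions (pre-order)...
  at root: (((9+(((z+3)*(6+0))*5))*7)+1) (not simplifiable)
  at L: ((9+(((z+3)*(6+0))*5))*7) (not simplifiable)
  at LL: (9+(((z+3)*(6+0))*5)) (not simplifiable)
  at LLR: (((z+3)*(6+0))*5) (not simplifiable)
  at LLRL: ((z+3)*(6+0)) (not simplifiable)
  at LLRLL: (z+3) (not simplifiable)
  at LLRLR: (6+0) (SIMPLIFIABLE)
Found simplifiable subexpr at path LLRLR: (6+0)
One SIMPLIFY step would give: (((9+(((z+3)*6)*5))*7)+1)
-> NOT in normal form.

Answer: no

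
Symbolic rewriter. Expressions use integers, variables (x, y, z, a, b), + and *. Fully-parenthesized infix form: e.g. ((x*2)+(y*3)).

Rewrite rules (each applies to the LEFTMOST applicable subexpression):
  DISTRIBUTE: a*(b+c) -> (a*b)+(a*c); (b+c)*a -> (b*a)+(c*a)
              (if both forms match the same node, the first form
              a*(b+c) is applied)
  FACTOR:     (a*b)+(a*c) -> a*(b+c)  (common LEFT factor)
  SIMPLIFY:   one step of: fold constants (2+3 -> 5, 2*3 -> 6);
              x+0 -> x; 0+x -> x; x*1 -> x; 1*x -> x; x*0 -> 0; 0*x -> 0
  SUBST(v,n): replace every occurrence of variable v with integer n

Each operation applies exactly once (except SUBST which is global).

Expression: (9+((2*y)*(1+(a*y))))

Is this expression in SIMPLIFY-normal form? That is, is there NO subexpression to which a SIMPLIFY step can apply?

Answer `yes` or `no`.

Expression: (9+((2*y)*(1+(a*y))))
Scanning for simplifiable subexpressions (pre-order)...
  at root: (9+((2*y)*(1+(a*y)))) (not simplifiable)
  at R: ((2*y)*(1+(a*y))) (not simplifiable)
  at RL: (2*y) (not simplifiable)
  at RR: (1+(a*y)) (not simplifiable)
  at RRR: (a*y) (not simplifiable)
Result: no simplifiable subexpression found -> normal form.

Answer: yes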